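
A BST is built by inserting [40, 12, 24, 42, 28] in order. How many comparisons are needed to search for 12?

Search path for 12: 40 -> 12
Found: True
Comparisons: 2


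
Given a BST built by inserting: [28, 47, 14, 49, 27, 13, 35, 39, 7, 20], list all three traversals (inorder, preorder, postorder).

Tree insertion order: [28, 47, 14, 49, 27, 13, 35, 39, 7, 20]
Tree (level-order array): [28, 14, 47, 13, 27, 35, 49, 7, None, 20, None, None, 39]
Inorder (L, root, R): [7, 13, 14, 20, 27, 28, 35, 39, 47, 49]
Preorder (root, L, R): [28, 14, 13, 7, 27, 20, 47, 35, 39, 49]
Postorder (L, R, root): [7, 13, 20, 27, 14, 39, 35, 49, 47, 28]


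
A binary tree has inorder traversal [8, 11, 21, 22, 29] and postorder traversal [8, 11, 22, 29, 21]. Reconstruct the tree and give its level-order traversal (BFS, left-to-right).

Inorder:   [8, 11, 21, 22, 29]
Postorder: [8, 11, 22, 29, 21]
Algorithm: postorder visits root last, so walk postorder right-to-left;
each value is the root of the current inorder slice — split it at that
value, recurse on the right subtree first, then the left.
Recursive splits:
  root=21; inorder splits into left=[8, 11], right=[22, 29]
  root=29; inorder splits into left=[22], right=[]
  root=22; inorder splits into left=[], right=[]
  root=11; inorder splits into left=[8], right=[]
  root=8; inorder splits into left=[], right=[]
Reconstructed level-order: [21, 11, 29, 8, 22]


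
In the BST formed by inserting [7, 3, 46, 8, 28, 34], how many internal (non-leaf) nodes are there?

Tree built from: [7, 3, 46, 8, 28, 34]
Tree (level-order array): [7, 3, 46, None, None, 8, None, None, 28, None, 34]
Rule: An internal node has at least one child.
Per-node child counts:
  node 7: 2 child(ren)
  node 3: 0 child(ren)
  node 46: 1 child(ren)
  node 8: 1 child(ren)
  node 28: 1 child(ren)
  node 34: 0 child(ren)
Matching nodes: [7, 46, 8, 28]
Count of internal (non-leaf) nodes: 4


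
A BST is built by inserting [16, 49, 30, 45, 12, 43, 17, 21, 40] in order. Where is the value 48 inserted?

Starting tree (level order): [16, 12, 49, None, None, 30, None, 17, 45, None, 21, 43, None, None, None, 40]
Insertion path: 16 -> 49 -> 30 -> 45
Result: insert 48 as right child of 45
Final tree (level order): [16, 12, 49, None, None, 30, None, 17, 45, None, 21, 43, 48, None, None, 40]


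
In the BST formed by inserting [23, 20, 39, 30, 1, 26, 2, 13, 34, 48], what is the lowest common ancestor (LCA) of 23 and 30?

Tree insertion order: [23, 20, 39, 30, 1, 26, 2, 13, 34, 48]
Tree (level-order array): [23, 20, 39, 1, None, 30, 48, None, 2, 26, 34, None, None, None, 13]
In a BST, the LCA of p=23, q=30 is the first node v on the
root-to-leaf path with p <= v <= q (go left if both < v, right if both > v).
Walk from root:
  at 23: 23 <= 23 <= 30, this is the LCA
LCA = 23


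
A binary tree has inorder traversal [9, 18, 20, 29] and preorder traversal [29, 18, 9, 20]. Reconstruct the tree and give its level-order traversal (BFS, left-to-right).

Inorder:  [9, 18, 20, 29]
Preorder: [29, 18, 9, 20]
Algorithm: preorder visits root first, so consume preorder in order;
for each root, split the current inorder slice at that value into
left-subtree inorder and right-subtree inorder, then recurse.
Recursive splits:
  root=29; inorder splits into left=[9, 18, 20], right=[]
  root=18; inorder splits into left=[9], right=[20]
  root=9; inorder splits into left=[], right=[]
  root=20; inorder splits into left=[], right=[]
Reconstructed level-order: [29, 18, 9, 20]


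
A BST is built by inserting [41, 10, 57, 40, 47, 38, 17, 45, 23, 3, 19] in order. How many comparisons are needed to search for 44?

Search path for 44: 41 -> 57 -> 47 -> 45
Found: False
Comparisons: 4


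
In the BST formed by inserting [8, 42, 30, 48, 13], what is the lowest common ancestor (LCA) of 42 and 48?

Tree insertion order: [8, 42, 30, 48, 13]
Tree (level-order array): [8, None, 42, 30, 48, 13]
In a BST, the LCA of p=42, q=48 is the first node v on the
root-to-leaf path with p <= v <= q (go left if both < v, right if both > v).
Walk from root:
  at 8: both 42 and 48 > 8, go right
  at 42: 42 <= 42 <= 48, this is the LCA
LCA = 42


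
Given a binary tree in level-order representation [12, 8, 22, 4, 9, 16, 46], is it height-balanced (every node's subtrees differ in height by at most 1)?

Tree (level-order array): [12, 8, 22, 4, 9, 16, 46]
Definition: a tree is height-balanced if, at every node, |h(left) - h(right)| <= 1 (empty subtree has height -1).
Bottom-up per-node check:
  node 4: h_left=-1, h_right=-1, diff=0 [OK], height=0
  node 9: h_left=-1, h_right=-1, diff=0 [OK], height=0
  node 8: h_left=0, h_right=0, diff=0 [OK], height=1
  node 16: h_left=-1, h_right=-1, diff=0 [OK], height=0
  node 46: h_left=-1, h_right=-1, diff=0 [OK], height=0
  node 22: h_left=0, h_right=0, diff=0 [OK], height=1
  node 12: h_left=1, h_right=1, diff=0 [OK], height=2
All nodes satisfy the balance condition.
Result: Balanced


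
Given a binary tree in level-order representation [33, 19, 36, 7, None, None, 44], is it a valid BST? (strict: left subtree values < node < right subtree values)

Level-order array: [33, 19, 36, 7, None, None, 44]
Validate using subtree bounds (lo, hi): at each node, require lo < value < hi,
then recurse left with hi=value and right with lo=value.
Preorder trace (stopping at first violation):
  at node 33 with bounds (-inf, +inf): OK
  at node 19 with bounds (-inf, 33): OK
  at node 7 with bounds (-inf, 19): OK
  at node 36 with bounds (33, +inf): OK
  at node 44 with bounds (36, +inf): OK
No violation found at any node.
Result: Valid BST


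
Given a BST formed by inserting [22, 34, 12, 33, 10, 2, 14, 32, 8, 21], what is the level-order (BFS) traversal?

Tree insertion order: [22, 34, 12, 33, 10, 2, 14, 32, 8, 21]
Tree (level-order array): [22, 12, 34, 10, 14, 33, None, 2, None, None, 21, 32, None, None, 8]
BFS from the root, enqueuing left then right child of each popped node:
  queue [22] -> pop 22, enqueue [12, 34], visited so far: [22]
  queue [12, 34] -> pop 12, enqueue [10, 14], visited so far: [22, 12]
  queue [34, 10, 14] -> pop 34, enqueue [33], visited so far: [22, 12, 34]
  queue [10, 14, 33] -> pop 10, enqueue [2], visited so far: [22, 12, 34, 10]
  queue [14, 33, 2] -> pop 14, enqueue [21], visited so far: [22, 12, 34, 10, 14]
  queue [33, 2, 21] -> pop 33, enqueue [32], visited so far: [22, 12, 34, 10, 14, 33]
  queue [2, 21, 32] -> pop 2, enqueue [8], visited so far: [22, 12, 34, 10, 14, 33, 2]
  queue [21, 32, 8] -> pop 21, enqueue [none], visited so far: [22, 12, 34, 10, 14, 33, 2, 21]
  queue [32, 8] -> pop 32, enqueue [none], visited so far: [22, 12, 34, 10, 14, 33, 2, 21, 32]
  queue [8] -> pop 8, enqueue [none], visited so far: [22, 12, 34, 10, 14, 33, 2, 21, 32, 8]
Result: [22, 12, 34, 10, 14, 33, 2, 21, 32, 8]


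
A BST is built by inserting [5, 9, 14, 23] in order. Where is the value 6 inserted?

Starting tree (level order): [5, None, 9, None, 14, None, 23]
Insertion path: 5 -> 9
Result: insert 6 as left child of 9
Final tree (level order): [5, None, 9, 6, 14, None, None, None, 23]


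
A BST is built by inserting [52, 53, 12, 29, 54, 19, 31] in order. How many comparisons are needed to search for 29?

Search path for 29: 52 -> 12 -> 29
Found: True
Comparisons: 3


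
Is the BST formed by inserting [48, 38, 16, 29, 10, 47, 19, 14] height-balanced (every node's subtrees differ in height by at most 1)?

Tree (level-order array): [48, 38, None, 16, 47, 10, 29, None, None, None, 14, 19]
Definition: a tree is height-balanced if, at every node, |h(left) - h(right)| <= 1 (empty subtree has height -1).
Bottom-up per-node check:
  node 14: h_left=-1, h_right=-1, diff=0 [OK], height=0
  node 10: h_left=-1, h_right=0, diff=1 [OK], height=1
  node 19: h_left=-1, h_right=-1, diff=0 [OK], height=0
  node 29: h_left=0, h_right=-1, diff=1 [OK], height=1
  node 16: h_left=1, h_right=1, diff=0 [OK], height=2
  node 47: h_left=-1, h_right=-1, diff=0 [OK], height=0
  node 38: h_left=2, h_right=0, diff=2 [FAIL (|2-0|=2 > 1)], height=3
  node 48: h_left=3, h_right=-1, diff=4 [FAIL (|3--1|=4 > 1)], height=4
Node 38 violates the condition: |2 - 0| = 2 > 1.
Result: Not balanced


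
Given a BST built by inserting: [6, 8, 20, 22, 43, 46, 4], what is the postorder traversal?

Tree insertion order: [6, 8, 20, 22, 43, 46, 4]
Tree (level-order array): [6, 4, 8, None, None, None, 20, None, 22, None, 43, None, 46]
Postorder traversal: [4, 46, 43, 22, 20, 8, 6]


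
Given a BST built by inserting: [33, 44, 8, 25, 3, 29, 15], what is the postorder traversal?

Tree insertion order: [33, 44, 8, 25, 3, 29, 15]
Tree (level-order array): [33, 8, 44, 3, 25, None, None, None, None, 15, 29]
Postorder traversal: [3, 15, 29, 25, 8, 44, 33]


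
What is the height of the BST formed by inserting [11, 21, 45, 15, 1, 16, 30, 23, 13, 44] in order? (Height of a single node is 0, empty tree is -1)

Insertion order: [11, 21, 45, 15, 1, 16, 30, 23, 13, 44]
Tree (level-order array): [11, 1, 21, None, None, 15, 45, 13, 16, 30, None, None, None, None, None, 23, 44]
Compute height bottom-up (empty subtree = -1):
  height(1) = 1 + max(-1, -1) = 0
  height(13) = 1 + max(-1, -1) = 0
  height(16) = 1 + max(-1, -1) = 0
  height(15) = 1 + max(0, 0) = 1
  height(23) = 1 + max(-1, -1) = 0
  height(44) = 1 + max(-1, -1) = 0
  height(30) = 1 + max(0, 0) = 1
  height(45) = 1 + max(1, -1) = 2
  height(21) = 1 + max(1, 2) = 3
  height(11) = 1 + max(0, 3) = 4
Height = 4


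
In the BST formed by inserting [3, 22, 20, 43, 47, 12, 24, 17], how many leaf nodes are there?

Tree built from: [3, 22, 20, 43, 47, 12, 24, 17]
Tree (level-order array): [3, None, 22, 20, 43, 12, None, 24, 47, None, 17]
Rule: A leaf has 0 children.
Per-node child counts:
  node 3: 1 child(ren)
  node 22: 2 child(ren)
  node 20: 1 child(ren)
  node 12: 1 child(ren)
  node 17: 0 child(ren)
  node 43: 2 child(ren)
  node 24: 0 child(ren)
  node 47: 0 child(ren)
Matching nodes: [17, 24, 47]
Count of leaf nodes: 3


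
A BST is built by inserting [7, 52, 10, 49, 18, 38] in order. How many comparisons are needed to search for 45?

Search path for 45: 7 -> 52 -> 10 -> 49 -> 18 -> 38
Found: False
Comparisons: 6


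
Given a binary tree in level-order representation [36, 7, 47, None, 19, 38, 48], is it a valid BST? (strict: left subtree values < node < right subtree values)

Level-order array: [36, 7, 47, None, 19, 38, 48]
Validate using subtree bounds (lo, hi): at each node, require lo < value < hi,
then recurse left with hi=value and right with lo=value.
Preorder trace (stopping at first violation):
  at node 36 with bounds (-inf, +inf): OK
  at node 7 with bounds (-inf, 36): OK
  at node 19 with bounds (7, 36): OK
  at node 47 with bounds (36, +inf): OK
  at node 38 with bounds (36, 47): OK
  at node 48 with bounds (47, +inf): OK
No violation found at any node.
Result: Valid BST


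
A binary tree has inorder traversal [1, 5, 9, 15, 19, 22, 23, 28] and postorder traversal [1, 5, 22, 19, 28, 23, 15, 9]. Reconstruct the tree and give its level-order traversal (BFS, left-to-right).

Inorder:   [1, 5, 9, 15, 19, 22, 23, 28]
Postorder: [1, 5, 22, 19, 28, 23, 15, 9]
Algorithm: postorder visits root last, so walk postorder right-to-left;
each value is the root of the current inorder slice — split it at that
value, recurse on the right subtree first, then the left.
Recursive splits:
  root=9; inorder splits into left=[1, 5], right=[15, 19, 22, 23, 28]
  root=15; inorder splits into left=[], right=[19, 22, 23, 28]
  root=23; inorder splits into left=[19, 22], right=[28]
  root=28; inorder splits into left=[], right=[]
  root=19; inorder splits into left=[], right=[22]
  root=22; inorder splits into left=[], right=[]
  root=5; inorder splits into left=[1], right=[]
  root=1; inorder splits into left=[], right=[]
Reconstructed level-order: [9, 5, 15, 1, 23, 19, 28, 22]


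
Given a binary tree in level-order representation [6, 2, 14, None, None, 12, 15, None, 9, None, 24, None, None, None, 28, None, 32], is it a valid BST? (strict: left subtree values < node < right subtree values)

Level-order array: [6, 2, 14, None, None, 12, 15, None, 9, None, 24, None, None, None, 28, None, 32]
Validate using subtree bounds (lo, hi): at each node, require lo < value < hi,
then recurse left with hi=value and right with lo=value.
Preorder trace (stopping at first violation):
  at node 6 with bounds (-inf, +inf): OK
  at node 2 with bounds (-inf, 6): OK
  at node 14 with bounds (6, +inf): OK
  at node 12 with bounds (6, 14): OK
  at node 9 with bounds (12, 14): VIOLATION
Node 9 violates its bound: not (12 < 9 < 14).
Result: Not a valid BST


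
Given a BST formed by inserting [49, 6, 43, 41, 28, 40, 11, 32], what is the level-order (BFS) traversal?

Tree insertion order: [49, 6, 43, 41, 28, 40, 11, 32]
Tree (level-order array): [49, 6, None, None, 43, 41, None, 28, None, 11, 40, None, None, 32]
BFS from the root, enqueuing left then right child of each popped node:
  queue [49] -> pop 49, enqueue [6], visited so far: [49]
  queue [6] -> pop 6, enqueue [43], visited so far: [49, 6]
  queue [43] -> pop 43, enqueue [41], visited so far: [49, 6, 43]
  queue [41] -> pop 41, enqueue [28], visited so far: [49, 6, 43, 41]
  queue [28] -> pop 28, enqueue [11, 40], visited so far: [49, 6, 43, 41, 28]
  queue [11, 40] -> pop 11, enqueue [none], visited so far: [49, 6, 43, 41, 28, 11]
  queue [40] -> pop 40, enqueue [32], visited so far: [49, 6, 43, 41, 28, 11, 40]
  queue [32] -> pop 32, enqueue [none], visited so far: [49, 6, 43, 41, 28, 11, 40, 32]
Result: [49, 6, 43, 41, 28, 11, 40, 32]


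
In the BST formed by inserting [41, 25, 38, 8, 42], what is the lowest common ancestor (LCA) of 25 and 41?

Tree insertion order: [41, 25, 38, 8, 42]
Tree (level-order array): [41, 25, 42, 8, 38]
In a BST, the LCA of p=25, q=41 is the first node v on the
root-to-leaf path with p <= v <= q (go left if both < v, right if both > v).
Walk from root:
  at 41: 25 <= 41 <= 41, this is the LCA
LCA = 41


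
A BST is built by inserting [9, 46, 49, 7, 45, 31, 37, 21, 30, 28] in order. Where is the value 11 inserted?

Starting tree (level order): [9, 7, 46, None, None, 45, 49, 31, None, None, None, 21, 37, None, 30, None, None, 28]
Insertion path: 9 -> 46 -> 45 -> 31 -> 21
Result: insert 11 as left child of 21
Final tree (level order): [9, 7, 46, None, None, 45, 49, 31, None, None, None, 21, 37, 11, 30, None, None, None, None, 28]


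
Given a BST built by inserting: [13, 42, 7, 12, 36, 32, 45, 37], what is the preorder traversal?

Tree insertion order: [13, 42, 7, 12, 36, 32, 45, 37]
Tree (level-order array): [13, 7, 42, None, 12, 36, 45, None, None, 32, 37]
Preorder traversal: [13, 7, 12, 42, 36, 32, 37, 45]


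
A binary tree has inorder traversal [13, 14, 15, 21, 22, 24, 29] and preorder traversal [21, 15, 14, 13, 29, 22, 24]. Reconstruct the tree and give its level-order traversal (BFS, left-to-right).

Inorder:  [13, 14, 15, 21, 22, 24, 29]
Preorder: [21, 15, 14, 13, 29, 22, 24]
Algorithm: preorder visits root first, so consume preorder in order;
for each root, split the current inorder slice at that value into
left-subtree inorder and right-subtree inorder, then recurse.
Recursive splits:
  root=21; inorder splits into left=[13, 14, 15], right=[22, 24, 29]
  root=15; inorder splits into left=[13, 14], right=[]
  root=14; inorder splits into left=[13], right=[]
  root=13; inorder splits into left=[], right=[]
  root=29; inorder splits into left=[22, 24], right=[]
  root=22; inorder splits into left=[], right=[24]
  root=24; inorder splits into left=[], right=[]
Reconstructed level-order: [21, 15, 29, 14, 22, 13, 24]


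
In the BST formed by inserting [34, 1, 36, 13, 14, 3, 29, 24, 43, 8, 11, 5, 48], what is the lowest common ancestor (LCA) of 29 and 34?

Tree insertion order: [34, 1, 36, 13, 14, 3, 29, 24, 43, 8, 11, 5, 48]
Tree (level-order array): [34, 1, 36, None, 13, None, 43, 3, 14, None, 48, None, 8, None, 29, None, None, 5, 11, 24]
In a BST, the LCA of p=29, q=34 is the first node v on the
root-to-leaf path with p <= v <= q (go left if both < v, right if both > v).
Walk from root:
  at 34: 29 <= 34 <= 34, this is the LCA
LCA = 34


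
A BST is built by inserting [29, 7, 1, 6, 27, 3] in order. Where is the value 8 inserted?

Starting tree (level order): [29, 7, None, 1, 27, None, 6, None, None, 3]
Insertion path: 29 -> 7 -> 27
Result: insert 8 as left child of 27
Final tree (level order): [29, 7, None, 1, 27, None, 6, 8, None, 3]


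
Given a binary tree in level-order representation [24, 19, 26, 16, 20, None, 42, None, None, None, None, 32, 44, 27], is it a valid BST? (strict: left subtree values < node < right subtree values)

Level-order array: [24, 19, 26, 16, 20, None, 42, None, None, None, None, 32, 44, 27]
Validate using subtree bounds (lo, hi): at each node, require lo < value < hi,
then recurse left with hi=value and right with lo=value.
Preorder trace (stopping at first violation):
  at node 24 with bounds (-inf, +inf): OK
  at node 19 with bounds (-inf, 24): OK
  at node 16 with bounds (-inf, 19): OK
  at node 20 with bounds (19, 24): OK
  at node 26 with bounds (24, +inf): OK
  at node 42 with bounds (26, +inf): OK
  at node 32 with bounds (26, 42): OK
  at node 27 with bounds (26, 32): OK
  at node 44 with bounds (42, +inf): OK
No violation found at any node.
Result: Valid BST


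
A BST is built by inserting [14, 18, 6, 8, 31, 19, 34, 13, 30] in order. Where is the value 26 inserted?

Starting tree (level order): [14, 6, 18, None, 8, None, 31, None, 13, 19, 34, None, None, None, 30]
Insertion path: 14 -> 18 -> 31 -> 19 -> 30
Result: insert 26 as left child of 30
Final tree (level order): [14, 6, 18, None, 8, None, 31, None, 13, 19, 34, None, None, None, 30, None, None, 26]


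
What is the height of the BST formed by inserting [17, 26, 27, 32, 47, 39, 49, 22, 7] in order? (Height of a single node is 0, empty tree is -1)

Insertion order: [17, 26, 27, 32, 47, 39, 49, 22, 7]
Tree (level-order array): [17, 7, 26, None, None, 22, 27, None, None, None, 32, None, 47, 39, 49]
Compute height bottom-up (empty subtree = -1):
  height(7) = 1 + max(-1, -1) = 0
  height(22) = 1 + max(-1, -1) = 0
  height(39) = 1 + max(-1, -1) = 0
  height(49) = 1 + max(-1, -1) = 0
  height(47) = 1 + max(0, 0) = 1
  height(32) = 1 + max(-1, 1) = 2
  height(27) = 1 + max(-1, 2) = 3
  height(26) = 1 + max(0, 3) = 4
  height(17) = 1 + max(0, 4) = 5
Height = 5


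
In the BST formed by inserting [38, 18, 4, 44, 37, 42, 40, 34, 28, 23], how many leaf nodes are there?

Tree built from: [38, 18, 4, 44, 37, 42, 40, 34, 28, 23]
Tree (level-order array): [38, 18, 44, 4, 37, 42, None, None, None, 34, None, 40, None, 28, None, None, None, 23]
Rule: A leaf has 0 children.
Per-node child counts:
  node 38: 2 child(ren)
  node 18: 2 child(ren)
  node 4: 0 child(ren)
  node 37: 1 child(ren)
  node 34: 1 child(ren)
  node 28: 1 child(ren)
  node 23: 0 child(ren)
  node 44: 1 child(ren)
  node 42: 1 child(ren)
  node 40: 0 child(ren)
Matching nodes: [4, 23, 40]
Count of leaf nodes: 3


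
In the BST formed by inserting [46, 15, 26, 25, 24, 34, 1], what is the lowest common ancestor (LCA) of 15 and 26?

Tree insertion order: [46, 15, 26, 25, 24, 34, 1]
Tree (level-order array): [46, 15, None, 1, 26, None, None, 25, 34, 24]
In a BST, the LCA of p=15, q=26 is the first node v on the
root-to-leaf path with p <= v <= q (go left if both < v, right if both > v).
Walk from root:
  at 46: both 15 and 26 < 46, go left
  at 15: 15 <= 15 <= 26, this is the LCA
LCA = 15


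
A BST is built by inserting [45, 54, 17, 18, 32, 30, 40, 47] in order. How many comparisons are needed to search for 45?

Search path for 45: 45
Found: True
Comparisons: 1


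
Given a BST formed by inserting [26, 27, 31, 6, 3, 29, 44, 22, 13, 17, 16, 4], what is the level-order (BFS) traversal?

Tree insertion order: [26, 27, 31, 6, 3, 29, 44, 22, 13, 17, 16, 4]
Tree (level-order array): [26, 6, 27, 3, 22, None, 31, None, 4, 13, None, 29, 44, None, None, None, 17, None, None, None, None, 16]
BFS from the root, enqueuing left then right child of each popped node:
  queue [26] -> pop 26, enqueue [6, 27], visited so far: [26]
  queue [6, 27] -> pop 6, enqueue [3, 22], visited so far: [26, 6]
  queue [27, 3, 22] -> pop 27, enqueue [31], visited so far: [26, 6, 27]
  queue [3, 22, 31] -> pop 3, enqueue [4], visited so far: [26, 6, 27, 3]
  queue [22, 31, 4] -> pop 22, enqueue [13], visited so far: [26, 6, 27, 3, 22]
  queue [31, 4, 13] -> pop 31, enqueue [29, 44], visited so far: [26, 6, 27, 3, 22, 31]
  queue [4, 13, 29, 44] -> pop 4, enqueue [none], visited so far: [26, 6, 27, 3, 22, 31, 4]
  queue [13, 29, 44] -> pop 13, enqueue [17], visited so far: [26, 6, 27, 3, 22, 31, 4, 13]
  queue [29, 44, 17] -> pop 29, enqueue [none], visited so far: [26, 6, 27, 3, 22, 31, 4, 13, 29]
  queue [44, 17] -> pop 44, enqueue [none], visited so far: [26, 6, 27, 3, 22, 31, 4, 13, 29, 44]
  queue [17] -> pop 17, enqueue [16], visited so far: [26, 6, 27, 3, 22, 31, 4, 13, 29, 44, 17]
  queue [16] -> pop 16, enqueue [none], visited so far: [26, 6, 27, 3, 22, 31, 4, 13, 29, 44, 17, 16]
Result: [26, 6, 27, 3, 22, 31, 4, 13, 29, 44, 17, 16]


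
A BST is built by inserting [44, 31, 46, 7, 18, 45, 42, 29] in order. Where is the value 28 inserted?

Starting tree (level order): [44, 31, 46, 7, 42, 45, None, None, 18, None, None, None, None, None, 29]
Insertion path: 44 -> 31 -> 7 -> 18 -> 29
Result: insert 28 as left child of 29
Final tree (level order): [44, 31, 46, 7, 42, 45, None, None, 18, None, None, None, None, None, 29, 28]


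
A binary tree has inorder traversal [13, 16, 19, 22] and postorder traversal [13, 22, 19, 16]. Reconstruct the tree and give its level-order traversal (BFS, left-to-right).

Inorder:   [13, 16, 19, 22]
Postorder: [13, 22, 19, 16]
Algorithm: postorder visits root last, so walk postorder right-to-left;
each value is the root of the current inorder slice — split it at that
value, recurse on the right subtree first, then the left.
Recursive splits:
  root=16; inorder splits into left=[13], right=[19, 22]
  root=19; inorder splits into left=[], right=[22]
  root=22; inorder splits into left=[], right=[]
  root=13; inorder splits into left=[], right=[]
Reconstructed level-order: [16, 13, 19, 22]


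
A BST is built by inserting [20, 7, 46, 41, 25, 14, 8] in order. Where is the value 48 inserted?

Starting tree (level order): [20, 7, 46, None, 14, 41, None, 8, None, 25]
Insertion path: 20 -> 46
Result: insert 48 as right child of 46
Final tree (level order): [20, 7, 46, None, 14, 41, 48, 8, None, 25]


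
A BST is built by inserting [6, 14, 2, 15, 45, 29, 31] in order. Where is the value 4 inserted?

Starting tree (level order): [6, 2, 14, None, None, None, 15, None, 45, 29, None, None, 31]
Insertion path: 6 -> 2
Result: insert 4 as right child of 2
Final tree (level order): [6, 2, 14, None, 4, None, 15, None, None, None, 45, 29, None, None, 31]


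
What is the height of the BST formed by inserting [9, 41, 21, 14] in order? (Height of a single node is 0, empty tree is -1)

Insertion order: [9, 41, 21, 14]
Tree (level-order array): [9, None, 41, 21, None, 14]
Compute height bottom-up (empty subtree = -1):
  height(14) = 1 + max(-1, -1) = 0
  height(21) = 1 + max(0, -1) = 1
  height(41) = 1 + max(1, -1) = 2
  height(9) = 1 + max(-1, 2) = 3
Height = 3


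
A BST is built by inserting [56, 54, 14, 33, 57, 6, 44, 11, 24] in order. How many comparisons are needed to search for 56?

Search path for 56: 56
Found: True
Comparisons: 1


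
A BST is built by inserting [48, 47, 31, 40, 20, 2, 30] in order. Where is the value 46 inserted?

Starting tree (level order): [48, 47, None, 31, None, 20, 40, 2, 30]
Insertion path: 48 -> 47 -> 31 -> 40
Result: insert 46 as right child of 40
Final tree (level order): [48, 47, None, 31, None, 20, 40, 2, 30, None, 46]


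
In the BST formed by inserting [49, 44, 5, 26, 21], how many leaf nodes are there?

Tree built from: [49, 44, 5, 26, 21]
Tree (level-order array): [49, 44, None, 5, None, None, 26, 21]
Rule: A leaf has 0 children.
Per-node child counts:
  node 49: 1 child(ren)
  node 44: 1 child(ren)
  node 5: 1 child(ren)
  node 26: 1 child(ren)
  node 21: 0 child(ren)
Matching nodes: [21]
Count of leaf nodes: 1


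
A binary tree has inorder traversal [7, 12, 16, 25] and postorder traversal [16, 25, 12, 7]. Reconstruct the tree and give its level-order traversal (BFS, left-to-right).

Inorder:   [7, 12, 16, 25]
Postorder: [16, 25, 12, 7]
Algorithm: postorder visits root last, so walk postorder right-to-left;
each value is the root of the current inorder slice — split it at that
value, recurse on the right subtree first, then the left.
Recursive splits:
  root=7; inorder splits into left=[], right=[12, 16, 25]
  root=12; inorder splits into left=[], right=[16, 25]
  root=25; inorder splits into left=[16], right=[]
  root=16; inorder splits into left=[], right=[]
Reconstructed level-order: [7, 12, 25, 16]


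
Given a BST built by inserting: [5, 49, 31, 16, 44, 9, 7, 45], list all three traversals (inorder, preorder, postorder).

Tree insertion order: [5, 49, 31, 16, 44, 9, 7, 45]
Tree (level-order array): [5, None, 49, 31, None, 16, 44, 9, None, None, 45, 7]
Inorder (L, root, R): [5, 7, 9, 16, 31, 44, 45, 49]
Preorder (root, L, R): [5, 49, 31, 16, 9, 7, 44, 45]
Postorder (L, R, root): [7, 9, 16, 45, 44, 31, 49, 5]


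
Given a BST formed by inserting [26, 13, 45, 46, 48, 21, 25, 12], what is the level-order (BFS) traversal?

Tree insertion order: [26, 13, 45, 46, 48, 21, 25, 12]
Tree (level-order array): [26, 13, 45, 12, 21, None, 46, None, None, None, 25, None, 48]
BFS from the root, enqueuing left then right child of each popped node:
  queue [26] -> pop 26, enqueue [13, 45], visited so far: [26]
  queue [13, 45] -> pop 13, enqueue [12, 21], visited so far: [26, 13]
  queue [45, 12, 21] -> pop 45, enqueue [46], visited so far: [26, 13, 45]
  queue [12, 21, 46] -> pop 12, enqueue [none], visited so far: [26, 13, 45, 12]
  queue [21, 46] -> pop 21, enqueue [25], visited so far: [26, 13, 45, 12, 21]
  queue [46, 25] -> pop 46, enqueue [48], visited so far: [26, 13, 45, 12, 21, 46]
  queue [25, 48] -> pop 25, enqueue [none], visited so far: [26, 13, 45, 12, 21, 46, 25]
  queue [48] -> pop 48, enqueue [none], visited so far: [26, 13, 45, 12, 21, 46, 25, 48]
Result: [26, 13, 45, 12, 21, 46, 25, 48]


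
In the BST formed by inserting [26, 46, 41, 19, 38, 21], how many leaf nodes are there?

Tree built from: [26, 46, 41, 19, 38, 21]
Tree (level-order array): [26, 19, 46, None, 21, 41, None, None, None, 38]
Rule: A leaf has 0 children.
Per-node child counts:
  node 26: 2 child(ren)
  node 19: 1 child(ren)
  node 21: 0 child(ren)
  node 46: 1 child(ren)
  node 41: 1 child(ren)
  node 38: 0 child(ren)
Matching nodes: [21, 38]
Count of leaf nodes: 2


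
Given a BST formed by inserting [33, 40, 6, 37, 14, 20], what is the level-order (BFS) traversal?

Tree insertion order: [33, 40, 6, 37, 14, 20]
Tree (level-order array): [33, 6, 40, None, 14, 37, None, None, 20]
BFS from the root, enqueuing left then right child of each popped node:
  queue [33] -> pop 33, enqueue [6, 40], visited so far: [33]
  queue [6, 40] -> pop 6, enqueue [14], visited so far: [33, 6]
  queue [40, 14] -> pop 40, enqueue [37], visited so far: [33, 6, 40]
  queue [14, 37] -> pop 14, enqueue [20], visited so far: [33, 6, 40, 14]
  queue [37, 20] -> pop 37, enqueue [none], visited so far: [33, 6, 40, 14, 37]
  queue [20] -> pop 20, enqueue [none], visited so far: [33, 6, 40, 14, 37, 20]
Result: [33, 6, 40, 14, 37, 20]


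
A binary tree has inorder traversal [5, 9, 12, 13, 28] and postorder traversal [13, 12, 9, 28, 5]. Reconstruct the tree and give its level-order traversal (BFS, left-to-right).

Inorder:   [5, 9, 12, 13, 28]
Postorder: [13, 12, 9, 28, 5]
Algorithm: postorder visits root last, so walk postorder right-to-left;
each value is the root of the current inorder slice — split it at that
value, recurse on the right subtree first, then the left.
Recursive splits:
  root=5; inorder splits into left=[], right=[9, 12, 13, 28]
  root=28; inorder splits into left=[9, 12, 13], right=[]
  root=9; inorder splits into left=[], right=[12, 13]
  root=12; inorder splits into left=[], right=[13]
  root=13; inorder splits into left=[], right=[]
Reconstructed level-order: [5, 28, 9, 12, 13]


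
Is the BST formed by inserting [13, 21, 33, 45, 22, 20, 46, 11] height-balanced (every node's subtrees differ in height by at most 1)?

Tree (level-order array): [13, 11, 21, None, None, 20, 33, None, None, 22, 45, None, None, None, 46]
Definition: a tree is height-balanced if, at every node, |h(left) - h(right)| <= 1 (empty subtree has height -1).
Bottom-up per-node check:
  node 11: h_left=-1, h_right=-1, diff=0 [OK], height=0
  node 20: h_left=-1, h_right=-1, diff=0 [OK], height=0
  node 22: h_left=-1, h_right=-1, diff=0 [OK], height=0
  node 46: h_left=-1, h_right=-1, diff=0 [OK], height=0
  node 45: h_left=-1, h_right=0, diff=1 [OK], height=1
  node 33: h_left=0, h_right=1, diff=1 [OK], height=2
  node 21: h_left=0, h_right=2, diff=2 [FAIL (|0-2|=2 > 1)], height=3
  node 13: h_left=0, h_right=3, diff=3 [FAIL (|0-3|=3 > 1)], height=4
Node 21 violates the condition: |0 - 2| = 2 > 1.
Result: Not balanced


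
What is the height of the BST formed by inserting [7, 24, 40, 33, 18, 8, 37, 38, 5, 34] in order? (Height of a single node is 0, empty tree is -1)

Insertion order: [7, 24, 40, 33, 18, 8, 37, 38, 5, 34]
Tree (level-order array): [7, 5, 24, None, None, 18, 40, 8, None, 33, None, None, None, None, 37, 34, 38]
Compute height bottom-up (empty subtree = -1):
  height(5) = 1 + max(-1, -1) = 0
  height(8) = 1 + max(-1, -1) = 0
  height(18) = 1 + max(0, -1) = 1
  height(34) = 1 + max(-1, -1) = 0
  height(38) = 1 + max(-1, -1) = 0
  height(37) = 1 + max(0, 0) = 1
  height(33) = 1 + max(-1, 1) = 2
  height(40) = 1 + max(2, -1) = 3
  height(24) = 1 + max(1, 3) = 4
  height(7) = 1 + max(0, 4) = 5
Height = 5


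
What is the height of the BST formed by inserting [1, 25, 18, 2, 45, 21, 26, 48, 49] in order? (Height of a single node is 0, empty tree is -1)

Insertion order: [1, 25, 18, 2, 45, 21, 26, 48, 49]
Tree (level-order array): [1, None, 25, 18, 45, 2, 21, 26, 48, None, None, None, None, None, None, None, 49]
Compute height bottom-up (empty subtree = -1):
  height(2) = 1 + max(-1, -1) = 0
  height(21) = 1 + max(-1, -1) = 0
  height(18) = 1 + max(0, 0) = 1
  height(26) = 1 + max(-1, -1) = 0
  height(49) = 1 + max(-1, -1) = 0
  height(48) = 1 + max(-1, 0) = 1
  height(45) = 1 + max(0, 1) = 2
  height(25) = 1 + max(1, 2) = 3
  height(1) = 1 + max(-1, 3) = 4
Height = 4


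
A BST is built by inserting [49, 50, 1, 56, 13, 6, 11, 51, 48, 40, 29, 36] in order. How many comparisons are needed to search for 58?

Search path for 58: 49 -> 50 -> 56
Found: False
Comparisons: 3


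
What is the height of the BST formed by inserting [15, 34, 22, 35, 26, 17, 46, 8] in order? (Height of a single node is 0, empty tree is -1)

Insertion order: [15, 34, 22, 35, 26, 17, 46, 8]
Tree (level-order array): [15, 8, 34, None, None, 22, 35, 17, 26, None, 46]
Compute height bottom-up (empty subtree = -1):
  height(8) = 1 + max(-1, -1) = 0
  height(17) = 1 + max(-1, -1) = 0
  height(26) = 1 + max(-1, -1) = 0
  height(22) = 1 + max(0, 0) = 1
  height(46) = 1 + max(-1, -1) = 0
  height(35) = 1 + max(-1, 0) = 1
  height(34) = 1 + max(1, 1) = 2
  height(15) = 1 + max(0, 2) = 3
Height = 3


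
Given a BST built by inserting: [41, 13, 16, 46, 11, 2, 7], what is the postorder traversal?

Tree insertion order: [41, 13, 16, 46, 11, 2, 7]
Tree (level-order array): [41, 13, 46, 11, 16, None, None, 2, None, None, None, None, 7]
Postorder traversal: [7, 2, 11, 16, 13, 46, 41]


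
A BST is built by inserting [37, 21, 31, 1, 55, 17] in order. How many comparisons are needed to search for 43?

Search path for 43: 37 -> 55
Found: False
Comparisons: 2


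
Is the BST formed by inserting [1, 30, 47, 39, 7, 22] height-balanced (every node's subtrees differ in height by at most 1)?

Tree (level-order array): [1, None, 30, 7, 47, None, 22, 39]
Definition: a tree is height-balanced if, at every node, |h(left) - h(right)| <= 1 (empty subtree has height -1).
Bottom-up per-node check:
  node 22: h_left=-1, h_right=-1, diff=0 [OK], height=0
  node 7: h_left=-1, h_right=0, diff=1 [OK], height=1
  node 39: h_left=-1, h_right=-1, diff=0 [OK], height=0
  node 47: h_left=0, h_right=-1, diff=1 [OK], height=1
  node 30: h_left=1, h_right=1, diff=0 [OK], height=2
  node 1: h_left=-1, h_right=2, diff=3 [FAIL (|-1-2|=3 > 1)], height=3
Node 1 violates the condition: |-1 - 2| = 3 > 1.
Result: Not balanced


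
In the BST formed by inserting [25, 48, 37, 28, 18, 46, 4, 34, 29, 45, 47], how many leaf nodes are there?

Tree built from: [25, 48, 37, 28, 18, 46, 4, 34, 29, 45, 47]
Tree (level-order array): [25, 18, 48, 4, None, 37, None, None, None, 28, 46, None, 34, 45, 47, 29]
Rule: A leaf has 0 children.
Per-node child counts:
  node 25: 2 child(ren)
  node 18: 1 child(ren)
  node 4: 0 child(ren)
  node 48: 1 child(ren)
  node 37: 2 child(ren)
  node 28: 1 child(ren)
  node 34: 1 child(ren)
  node 29: 0 child(ren)
  node 46: 2 child(ren)
  node 45: 0 child(ren)
  node 47: 0 child(ren)
Matching nodes: [4, 29, 45, 47]
Count of leaf nodes: 4


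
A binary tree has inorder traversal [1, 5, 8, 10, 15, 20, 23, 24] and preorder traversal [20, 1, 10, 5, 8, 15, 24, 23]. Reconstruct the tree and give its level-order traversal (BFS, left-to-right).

Inorder:  [1, 5, 8, 10, 15, 20, 23, 24]
Preorder: [20, 1, 10, 5, 8, 15, 24, 23]
Algorithm: preorder visits root first, so consume preorder in order;
for each root, split the current inorder slice at that value into
left-subtree inorder and right-subtree inorder, then recurse.
Recursive splits:
  root=20; inorder splits into left=[1, 5, 8, 10, 15], right=[23, 24]
  root=1; inorder splits into left=[], right=[5, 8, 10, 15]
  root=10; inorder splits into left=[5, 8], right=[15]
  root=5; inorder splits into left=[], right=[8]
  root=8; inorder splits into left=[], right=[]
  root=15; inorder splits into left=[], right=[]
  root=24; inorder splits into left=[23], right=[]
  root=23; inorder splits into left=[], right=[]
Reconstructed level-order: [20, 1, 24, 10, 23, 5, 15, 8]


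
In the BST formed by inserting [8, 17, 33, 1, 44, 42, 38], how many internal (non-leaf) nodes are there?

Tree built from: [8, 17, 33, 1, 44, 42, 38]
Tree (level-order array): [8, 1, 17, None, None, None, 33, None, 44, 42, None, 38]
Rule: An internal node has at least one child.
Per-node child counts:
  node 8: 2 child(ren)
  node 1: 0 child(ren)
  node 17: 1 child(ren)
  node 33: 1 child(ren)
  node 44: 1 child(ren)
  node 42: 1 child(ren)
  node 38: 0 child(ren)
Matching nodes: [8, 17, 33, 44, 42]
Count of internal (non-leaf) nodes: 5


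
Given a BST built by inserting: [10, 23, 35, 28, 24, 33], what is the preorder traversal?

Tree insertion order: [10, 23, 35, 28, 24, 33]
Tree (level-order array): [10, None, 23, None, 35, 28, None, 24, 33]
Preorder traversal: [10, 23, 35, 28, 24, 33]


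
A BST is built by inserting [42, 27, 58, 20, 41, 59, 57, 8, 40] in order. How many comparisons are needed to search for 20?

Search path for 20: 42 -> 27 -> 20
Found: True
Comparisons: 3


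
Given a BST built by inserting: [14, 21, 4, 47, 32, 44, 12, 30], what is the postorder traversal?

Tree insertion order: [14, 21, 4, 47, 32, 44, 12, 30]
Tree (level-order array): [14, 4, 21, None, 12, None, 47, None, None, 32, None, 30, 44]
Postorder traversal: [12, 4, 30, 44, 32, 47, 21, 14]


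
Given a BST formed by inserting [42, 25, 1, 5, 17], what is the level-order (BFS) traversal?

Tree insertion order: [42, 25, 1, 5, 17]
Tree (level-order array): [42, 25, None, 1, None, None, 5, None, 17]
BFS from the root, enqueuing left then right child of each popped node:
  queue [42] -> pop 42, enqueue [25], visited so far: [42]
  queue [25] -> pop 25, enqueue [1], visited so far: [42, 25]
  queue [1] -> pop 1, enqueue [5], visited so far: [42, 25, 1]
  queue [5] -> pop 5, enqueue [17], visited so far: [42, 25, 1, 5]
  queue [17] -> pop 17, enqueue [none], visited so far: [42, 25, 1, 5, 17]
Result: [42, 25, 1, 5, 17]


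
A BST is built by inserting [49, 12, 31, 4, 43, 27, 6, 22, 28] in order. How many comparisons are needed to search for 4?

Search path for 4: 49 -> 12 -> 4
Found: True
Comparisons: 3


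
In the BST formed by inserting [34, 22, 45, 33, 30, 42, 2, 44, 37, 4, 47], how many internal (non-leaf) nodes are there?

Tree built from: [34, 22, 45, 33, 30, 42, 2, 44, 37, 4, 47]
Tree (level-order array): [34, 22, 45, 2, 33, 42, 47, None, 4, 30, None, 37, 44]
Rule: An internal node has at least one child.
Per-node child counts:
  node 34: 2 child(ren)
  node 22: 2 child(ren)
  node 2: 1 child(ren)
  node 4: 0 child(ren)
  node 33: 1 child(ren)
  node 30: 0 child(ren)
  node 45: 2 child(ren)
  node 42: 2 child(ren)
  node 37: 0 child(ren)
  node 44: 0 child(ren)
  node 47: 0 child(ren)
Matching nodes: [34, 22, 2, 33, 45, 42]
Count of internal (non-leaf) nodes: 6


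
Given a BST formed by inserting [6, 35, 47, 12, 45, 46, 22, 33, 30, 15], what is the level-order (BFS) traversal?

Tree insertion order: [6, 35, 47, 12, 45, 46, 22, 33, 30, 15]
Tree (level-order array): [6, None, 35, 12, 47, None, 22, 45, None, 15, 33, None, 46, None, None, 30]
BFS from the root, enqueuing left then right child of each popped node:
  queue [6] -> pop 6, enqueue [35], visited so far: [6]
  queue [35] -> pop 35, enqueue [12, 47], visited so far: [6, 35]
  queue [12, 47] -> pop 12, enqueue [22], visited so far: [6, 35, 12]
  queue [47, 22] -> pop 47, enqueue [45], visited so far: [6, 35, 12, 47]
  queue [22, 45] -> pop 22, enqueue [15, 33], visited so far: [6, 35, 12, 47, 22]
  queue [45, 15, 33] -> pop 45, enqueue [46], visited so far: [6, 35, 12, 47, 22, 45]
  queue [15, 33, 46] -> pop 15, enqueue [none], visited so far: [6, 35, 12, 47, 22, 45, 15]
  queue [33, 46] -> pop 33, enqueue [30], visited so far: [6, 35, 12, 47, 22, 45, 15, 33]
  queue [46, 30] -> pop 46, enqueue [none], visited so far: [6, 35, 12, 47, 22, 45, 15, 33, 46]
  queue [30] -> pop 30, enqueue [none], visited so far: [6, 35, 12, 47, 22, 45, 15, 33, 46, 30]
Result: [6, 35, 12, 47, 22, 45, 15, 33, 46, 30]


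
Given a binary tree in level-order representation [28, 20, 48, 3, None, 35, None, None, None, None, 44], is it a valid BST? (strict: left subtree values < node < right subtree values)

Level-order array: [28, 20, 48, 3, None, 35, None, None, None, None, 44]
Validate using subtree bounds (lo, hi): at each node, require lo < value < hi,
then recurse left with hi=value and right with lo=value.
Preorder trace (stopping at first violation):
  at node 28 with bounds (-inf, +inf): OK
  at node 20 with bounds (-inf, 28): OK
  at node 3 with bounds (-inf, 20): OK
  at node 48 with bounds (28, +inf): OK
  at node 35 with bounds (28, 48): OK
  at node 44 with bounds (35, 48): OK
No violation found at any node.
Result: Valid BST


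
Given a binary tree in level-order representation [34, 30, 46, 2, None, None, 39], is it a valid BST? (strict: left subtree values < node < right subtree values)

Level-order array: [34, 30, 46, 2, None, None, 39]
Validate using subtree bounds (lo, hi): at each node, require lo < value < hi,
then recurse left with hi=value and right with lo=value.
Preorder trace (stopping at first violation):
  at node 34 with bounds (-inf, +inf): OK
  at node 30 with bounds (-inf, 34): OK
  at node 2 with bounds (-inf, 30): OK
  at node 46 with bounds (34, +inf): OK
  at node 39 with bounds (46, +inf): VIOLATION
Node 39 violates its bound: not (46 < 39 < +inf).
Result: Not a valid BST


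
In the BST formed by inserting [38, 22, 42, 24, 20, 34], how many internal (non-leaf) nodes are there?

Tree built from: [38, 22, 42, 24, 20, 34]
Tree (level-order array): [38, 22, 42, 20, 24, None, None, None, None, None, 34]
Rule: An internal node has at least one child.
Per-node child counts:
  node 38: 2 child(ren)
  node 22: 2 child(ren)
  node 20: 0 child(ren)
  node 24: 1 child(ren)
  node 34: 0 child(ren)
  node 42: 0 child(ren)
Matching nodes: [38, 22, 24]
Count of internal (non-leaf) nodes: 3
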